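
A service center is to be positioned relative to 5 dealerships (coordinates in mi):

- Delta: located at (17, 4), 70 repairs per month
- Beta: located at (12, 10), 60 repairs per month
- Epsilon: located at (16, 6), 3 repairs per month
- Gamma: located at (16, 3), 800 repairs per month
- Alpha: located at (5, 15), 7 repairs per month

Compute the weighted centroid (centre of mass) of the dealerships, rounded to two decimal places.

(15.74, 3.62)

The minimiser of Σwᵢ‖p−pᵢ‖² is the weighted centroid p* = (Σwᵢpᵢ)/(Σwᵢ).
Σwᵢ = 940.
Σwᵢxᵢ = 70·17 + 60·12 + 3·16 + 800·16 + 7·5 = 14793.
Σwᵢyᵢ = 70·4 + 60·10 + 3·6 + 800·3 + 7·15 = 3403.
x* = 14793/940 = 15.74, y* = 3403/940 = 3.62.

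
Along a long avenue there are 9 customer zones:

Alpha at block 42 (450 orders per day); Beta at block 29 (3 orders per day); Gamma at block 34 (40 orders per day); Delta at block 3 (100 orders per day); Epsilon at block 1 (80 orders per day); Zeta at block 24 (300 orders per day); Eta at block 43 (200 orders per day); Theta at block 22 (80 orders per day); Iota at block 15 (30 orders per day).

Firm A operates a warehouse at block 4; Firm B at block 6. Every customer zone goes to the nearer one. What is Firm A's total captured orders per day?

180

The indifferent point is the midpoint (4+6)/2 = 5; customer zones left of it (closer to Firm A at 4) go to Firm A, those right go to Firm B.
  Epsilon at 1 (w=80) → Firm A
  Delta at 3 (w=100) → Firm A
  Iota at 15 (w=30) → Firm B
  Theta at 22 (w=80) → Firm B
  Zeta at 24 (w=300) → Firm B
  Beta at 29 (w=3) → Firm B
  Gamma at 34 (w=40) → Firm B
  Alpha at 42 (w=450) → Firm B
  Eta at 43 (w=200) → Firm B
Firm A captures 180; Firm B captures 1103.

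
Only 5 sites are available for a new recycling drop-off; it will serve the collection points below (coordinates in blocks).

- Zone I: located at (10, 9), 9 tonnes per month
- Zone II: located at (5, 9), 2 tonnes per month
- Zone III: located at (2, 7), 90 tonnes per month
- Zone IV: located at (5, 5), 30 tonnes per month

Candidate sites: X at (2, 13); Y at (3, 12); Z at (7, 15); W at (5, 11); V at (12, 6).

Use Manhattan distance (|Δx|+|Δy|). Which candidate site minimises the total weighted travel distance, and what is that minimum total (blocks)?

Total weighted distance at each candidate:
  X (2, 13): total = 992
  Y (3, 12): total = 910
  Z (7, 15): total = 1627
  W (5, 11): total = 877
  V (12, 6): total = 1295
Minimum is at W with total 877 blocks.

W, total 877 blocks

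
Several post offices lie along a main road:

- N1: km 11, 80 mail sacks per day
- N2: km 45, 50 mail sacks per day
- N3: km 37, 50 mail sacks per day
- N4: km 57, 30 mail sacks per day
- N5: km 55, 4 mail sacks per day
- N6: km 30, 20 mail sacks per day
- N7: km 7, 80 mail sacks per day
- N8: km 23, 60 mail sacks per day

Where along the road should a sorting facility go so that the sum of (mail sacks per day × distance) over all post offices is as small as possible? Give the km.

x = 23

For a sum of weighted absolute distances on a line, the optimum is the weighted median (not the mean). Total weight W = 374; half-weight = 187.
Sort by position and accumulate weight:
  km 7 (N7, w=80) → cum 80
  km 11 (N1, w=80) → cum 160
  km 23 (N8, w=60) → cum 220  ≥ 187 → median here
  km 30 (N6, w=20) → cum 240
  km 37 (N3, w=50) → cum 290
  km 45 (N2, w=50) → cum 340
  km 55 (N5, w=4) → cum 344
  km 57 (N4, w=30) → cum 374
Optimal location: km 23.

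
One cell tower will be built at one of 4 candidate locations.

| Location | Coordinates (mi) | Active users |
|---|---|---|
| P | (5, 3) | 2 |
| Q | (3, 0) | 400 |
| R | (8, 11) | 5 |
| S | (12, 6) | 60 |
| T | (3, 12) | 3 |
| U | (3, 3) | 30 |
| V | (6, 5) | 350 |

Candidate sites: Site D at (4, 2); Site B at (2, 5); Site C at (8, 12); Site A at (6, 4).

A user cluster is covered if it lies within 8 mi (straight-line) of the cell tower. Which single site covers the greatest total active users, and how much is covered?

Site A, covering 847

Coverage radius r = 8 mi; a point is covered iff (Δx)²+(Δy)² ≤ 8² = 64.
  Site D (4, 2): covers {P, Q, U, V} → 782
  Site B (2, 5): covers {P, Q, T, U, V} → 785
  Site C (8, 12): covers {R, S, T, V} → 418
  Site A (6, 4): covers {P, Q, R, S, U, V} → 847
Maximum coverage at Site A: 847 active users.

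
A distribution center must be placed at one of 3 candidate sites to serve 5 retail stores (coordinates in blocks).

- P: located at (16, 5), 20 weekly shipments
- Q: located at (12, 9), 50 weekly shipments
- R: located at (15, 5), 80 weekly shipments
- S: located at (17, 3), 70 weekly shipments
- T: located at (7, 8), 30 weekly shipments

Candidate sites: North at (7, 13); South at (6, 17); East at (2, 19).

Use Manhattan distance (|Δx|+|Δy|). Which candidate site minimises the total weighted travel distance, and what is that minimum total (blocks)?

North, total 3620 blocks

Total weighted distance at each candidate:
  North (7, 13): total = 3620
  South (6, 17): total = 4870
  East (2, 19): total = 6370
Minimum is at North with total 3620 blocks.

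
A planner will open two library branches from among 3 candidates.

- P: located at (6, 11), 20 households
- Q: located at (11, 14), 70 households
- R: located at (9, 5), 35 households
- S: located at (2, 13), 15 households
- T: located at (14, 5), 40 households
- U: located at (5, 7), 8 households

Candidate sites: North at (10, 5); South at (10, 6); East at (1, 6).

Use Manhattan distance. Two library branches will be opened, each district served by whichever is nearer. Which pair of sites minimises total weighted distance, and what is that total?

{South, East}, total 1240

Evaluate every pair (each demand assigned to the nearer of the two):
  {South, East}: total = 1240
  {North, East}: total = 1255
  {North, South}: total = 1278
Best pair: {South, East} with total 1240.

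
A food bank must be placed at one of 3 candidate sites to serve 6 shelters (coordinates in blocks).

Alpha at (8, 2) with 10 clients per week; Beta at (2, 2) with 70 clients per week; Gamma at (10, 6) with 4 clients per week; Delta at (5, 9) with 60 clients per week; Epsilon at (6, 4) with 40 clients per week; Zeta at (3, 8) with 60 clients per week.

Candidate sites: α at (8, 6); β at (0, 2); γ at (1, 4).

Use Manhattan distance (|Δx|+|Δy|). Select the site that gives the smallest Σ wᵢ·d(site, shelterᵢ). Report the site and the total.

γ, total 1444 blocks

Total weighted distance at each candidate:
  α (8, 6): total = 1688
  β (0, 2): total = 1856
  γ (1, 4): total = 1444
Minimum is at γ with total 1444 blocks.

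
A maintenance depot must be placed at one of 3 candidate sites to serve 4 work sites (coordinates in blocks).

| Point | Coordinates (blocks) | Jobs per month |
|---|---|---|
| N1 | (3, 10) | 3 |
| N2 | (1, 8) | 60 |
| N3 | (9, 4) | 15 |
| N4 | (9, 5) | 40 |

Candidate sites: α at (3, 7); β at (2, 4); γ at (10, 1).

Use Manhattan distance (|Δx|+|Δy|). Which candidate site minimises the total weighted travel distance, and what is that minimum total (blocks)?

α, total 644 blocks

Total weighted distance at each candidate:
  α (3, 7): total = 644
  β (2, 4): total = 746
  γ (10, 1): total = 1268
Minimum is at α with total 644 blocks.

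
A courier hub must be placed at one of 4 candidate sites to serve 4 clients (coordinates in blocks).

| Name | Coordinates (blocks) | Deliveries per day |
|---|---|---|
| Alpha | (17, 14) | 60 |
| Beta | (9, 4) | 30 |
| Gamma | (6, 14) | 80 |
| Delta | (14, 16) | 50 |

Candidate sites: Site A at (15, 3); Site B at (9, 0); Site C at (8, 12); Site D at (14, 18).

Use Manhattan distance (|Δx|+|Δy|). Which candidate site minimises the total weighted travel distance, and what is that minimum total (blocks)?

Site C, total 1750 blocks

Total weighted distance at each candidate:
  Site A (15, 3): total = 3290
  Site B (9, 0): total = 3850
  Site C (8, 12): total = 1750
  Site D (14, 18): total = 2050
Minimum is at Site C with total 1750 blocks.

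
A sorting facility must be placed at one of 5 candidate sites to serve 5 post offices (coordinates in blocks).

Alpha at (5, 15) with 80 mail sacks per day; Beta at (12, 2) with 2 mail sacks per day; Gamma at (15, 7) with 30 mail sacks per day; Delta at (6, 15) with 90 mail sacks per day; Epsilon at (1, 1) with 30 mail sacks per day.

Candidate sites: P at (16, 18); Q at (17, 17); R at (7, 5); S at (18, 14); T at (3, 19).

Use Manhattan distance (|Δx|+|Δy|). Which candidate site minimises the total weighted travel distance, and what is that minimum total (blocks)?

T, total 2482 blocks

Total weighted distance at each candidate:
  P (16, 18): total = 3650
  Q (17, 17): total = 3650
  R (7, 5): total = 2566
  S (18, 14): total = 3526
  T (3, 19): total = 2482
Minimum is at T with total 2482 blocks.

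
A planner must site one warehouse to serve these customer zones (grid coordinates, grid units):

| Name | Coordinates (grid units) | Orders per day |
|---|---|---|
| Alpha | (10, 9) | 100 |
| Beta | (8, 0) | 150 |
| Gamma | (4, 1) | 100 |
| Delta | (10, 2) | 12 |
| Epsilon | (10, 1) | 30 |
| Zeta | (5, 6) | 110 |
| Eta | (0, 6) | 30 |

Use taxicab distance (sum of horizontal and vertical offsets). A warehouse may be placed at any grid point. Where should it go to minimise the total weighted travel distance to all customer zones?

(8, 1)

Manhattan distance separates: Σwᵢ(|x−xᵢ|+|y−yᵢ|) = Σwᵢ|x−xᵢ| + Σwᵢ|y−yᵢ|, so x and y are optimised independently as 1-D weighted medians.
Total weight W = 532; half = 266.
x-coordinate, sorted with cumulative weight:
  x=0 (Eta, w=30) cum 30
  x=4 (Gamma, w=100) cum 130
  x=5 (Zeta, w=110) cum 240
  x=8 (Beta, w=150) cum 390  ← median
  x=10 (Alpha, w=100) cum 490
  x=10 (Delta, w=12) cum 502
  x=10 (Epsilon, w=30) cum 532
⇒ x* = 8
y-coordinate, sorted with cumulative weight:
  y=0 (Beta, w=150) cum 150
  y=1 (Gamma, w=100) cum 250
  y=1 (Epsilon, w=30) cum 280  ← median
  y=2 (Delta, w=12) cum 292
  y=6 (Zeta, w=110) cum 402
  y=6 (Eta, w=30) cum 432
  y=9 (Alpha, w=100) cum 532
⇒ y* = 1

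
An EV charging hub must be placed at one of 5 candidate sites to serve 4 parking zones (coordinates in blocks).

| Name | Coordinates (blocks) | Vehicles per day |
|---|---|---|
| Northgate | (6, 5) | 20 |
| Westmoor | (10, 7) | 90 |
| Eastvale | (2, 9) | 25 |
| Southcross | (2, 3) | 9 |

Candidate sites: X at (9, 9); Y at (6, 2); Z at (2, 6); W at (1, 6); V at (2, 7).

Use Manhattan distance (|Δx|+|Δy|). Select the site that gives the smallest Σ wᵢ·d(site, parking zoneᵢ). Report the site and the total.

Total weighted distance at each candidate:
  X (9, 9): total = 702
  Y (6, 2): total = 1190
  Z (2, 6): total = 1012
  W (1, 6): total = 1156
  V (2, 7): total = 926
Minimum is at X with total 702 blocks.

X, total 702 blocks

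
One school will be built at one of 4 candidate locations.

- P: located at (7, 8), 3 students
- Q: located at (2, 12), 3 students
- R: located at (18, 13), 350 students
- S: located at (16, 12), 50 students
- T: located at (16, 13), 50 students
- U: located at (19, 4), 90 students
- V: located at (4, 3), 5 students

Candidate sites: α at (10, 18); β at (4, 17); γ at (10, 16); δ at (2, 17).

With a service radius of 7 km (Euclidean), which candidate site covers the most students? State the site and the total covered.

γ, covering 50

Coverage radius r = 7 km; a point is covered iff (Δx)²+(Δy)² ≤ 7² = 49.
  α (10, 18): covers {none} → 0
  β (4, 17): covers {Q} → 3
  γ (10, 16): covers {T} → 50
  δ (2, 17): covers {Q} → 3
Maximum coverage at γ: 50 students.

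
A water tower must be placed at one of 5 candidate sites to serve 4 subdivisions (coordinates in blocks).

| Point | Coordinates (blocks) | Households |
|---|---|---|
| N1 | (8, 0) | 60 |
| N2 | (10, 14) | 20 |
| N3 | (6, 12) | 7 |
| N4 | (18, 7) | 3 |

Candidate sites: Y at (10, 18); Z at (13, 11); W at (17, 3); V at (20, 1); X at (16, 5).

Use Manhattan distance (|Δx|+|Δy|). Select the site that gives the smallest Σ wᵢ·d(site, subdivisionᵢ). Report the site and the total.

Total weighted distance at each candidate:
  Y (10, 18): total = 1407
  Z (13, 11): total = 1163
  W (17, 3): total = 1235
  V (20, 1): total = 1439
  X (16, 5): total = 1211
Minimum is at Z with total 1163 blocks.

Z, total 1163 blocks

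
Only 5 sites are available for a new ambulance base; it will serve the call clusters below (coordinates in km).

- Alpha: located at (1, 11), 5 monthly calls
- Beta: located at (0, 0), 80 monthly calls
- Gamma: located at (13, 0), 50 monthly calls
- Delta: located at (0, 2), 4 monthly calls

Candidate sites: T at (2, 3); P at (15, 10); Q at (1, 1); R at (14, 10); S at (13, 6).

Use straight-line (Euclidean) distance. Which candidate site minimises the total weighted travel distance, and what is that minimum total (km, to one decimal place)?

Total weighted distance at each candidate:
  T (2, 3): total = 907.8
  P (15, 10): total = 2090.3
  Q (1, 1): total = 770.9
  R (14, 10): total = 2008.6
  S (13, 6): total = 1564.8
Minimum is at Q with total 770.9 km.

Q, total 770.9 km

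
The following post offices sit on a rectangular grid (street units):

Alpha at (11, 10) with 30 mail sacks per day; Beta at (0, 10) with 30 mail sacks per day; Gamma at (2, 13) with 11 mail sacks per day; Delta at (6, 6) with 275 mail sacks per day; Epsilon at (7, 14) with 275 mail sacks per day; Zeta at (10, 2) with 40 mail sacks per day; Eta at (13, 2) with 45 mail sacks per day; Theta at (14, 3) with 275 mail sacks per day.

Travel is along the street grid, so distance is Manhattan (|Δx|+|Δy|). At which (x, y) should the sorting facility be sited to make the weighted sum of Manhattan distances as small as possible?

(7, 6)

Manhattan distance separates: Σwᵢ(|x−xᵢ|+|y−yᵢ|) = Σwᵢ|x−xᵢ| + Σwᵢ|y−yᵢ|, so x and y are optimised independently as 1-D weighted medians.
Total weight W = 981; half = 490.5.
x-coordinate, sorted with cumulative weight:
  x=0 (Beta, w=30) cum 30
  x=2 (Gamma, w=11) cum 41
  x=6 (Delta, w=275) cum 316
  x=7 (Epsilon, w=275) cum 591  ← median
  x=10 (Zeta, w=40) cum 631
  x=11 (Alpha, w=30) cum 661
  x=13 (Eta, w=45) cum 706
  x=14 (Theta, w=275) cum 981
⇒ x* = 7
y-coordinate, sorted with cumulative weight:
  y=2 (Zeta, w=40) cum 40
  y=2 (Eta, w=45) cum 85
  y=3 (Theta, w=275) cum 360
  y=6 (Delta, w=275) cum 635  ← median
  y=10 (Alpha, w=30) cum 665
  y=10 (Beta, w=30) cum 695
  y=13 (Gamma, w=11) cum 706
  y=14 (Epsilon, w=275) cum 981
⇒ y* = 6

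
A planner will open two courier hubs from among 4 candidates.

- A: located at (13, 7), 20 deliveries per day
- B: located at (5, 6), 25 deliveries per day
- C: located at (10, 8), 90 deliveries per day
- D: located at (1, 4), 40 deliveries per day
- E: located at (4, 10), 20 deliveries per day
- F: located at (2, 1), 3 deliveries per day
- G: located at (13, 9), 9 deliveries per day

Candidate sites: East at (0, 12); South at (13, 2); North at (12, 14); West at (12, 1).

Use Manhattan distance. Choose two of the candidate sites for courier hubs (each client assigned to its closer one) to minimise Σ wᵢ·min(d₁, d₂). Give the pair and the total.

Evaluate every pair (each demand assigned to the nearer of the two):
  {East, North}: total = 1728
  {East, South}: total = 1764
  {East, West}: total = 1816
  {South, North}: total = 2010
  {North, West}: total = 2044
  {South, West}: total = 2203
Best pair: {East, North} with total 1728.

{East, North}, total 1728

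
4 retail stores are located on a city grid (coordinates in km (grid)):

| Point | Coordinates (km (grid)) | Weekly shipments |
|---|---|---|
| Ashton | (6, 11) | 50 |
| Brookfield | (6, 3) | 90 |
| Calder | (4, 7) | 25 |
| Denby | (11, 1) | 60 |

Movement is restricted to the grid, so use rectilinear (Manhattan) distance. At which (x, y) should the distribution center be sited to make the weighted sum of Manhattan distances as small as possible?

Manhattan distance separates: Σwᵢ(|x−xᵢ|+|y−yᵢ|) = Σwᵢ|x−xᵢ| + Σwᵢ|y−yᵢ|, so x and y are optimised independently as 1-D weighted medians.
Total weight W = 225; half = 112.5.
x-coordinate, sorted with cumulative weight:
  x=4 (Calder, w=25) cum 25
  x=6 (Ashton, w=50) cum 75
  x=6 (Brookfield, w=90) cum 165  ← median
  x=11 (Denby, w=60) cum 225
⇒ x* = 6
y-coordinate, sorted with cumulative weight:
  y=1 (Denby, w=60) cum 60
  y=3 (Brookfield, w=90) cum 150  ← median
  y=7 (Calder, w=25) cum 175
  y=11 (Ashton, w=50) cum 225
⇒ y* = 3

(6, 3)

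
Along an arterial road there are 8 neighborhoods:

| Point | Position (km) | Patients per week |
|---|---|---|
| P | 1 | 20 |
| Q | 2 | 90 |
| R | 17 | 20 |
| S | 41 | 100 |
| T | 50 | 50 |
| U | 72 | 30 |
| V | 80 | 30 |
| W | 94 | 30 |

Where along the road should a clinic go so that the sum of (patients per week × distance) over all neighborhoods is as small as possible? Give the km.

x = 41

For a sum of weighted absolute distances on a line, the optimum is the weighted median (not the mean). Total weight W = 370; half-weight = 185.
Sort by position and accumulate weight:
  km 1 (P, w=20) → cum 20
  km 2 (Q, w=90) → cum 110
  km 17 (R, w=20) → cum 130
  km 41 (S, w=100) → cum 230  ≥ 185 → median here
  km 50 (T, w=50) → cum 280
  km 72 (U, w=30) → cum 310
  km 80 (V, w=30) → cum 340
  km 94 (W, w=30) → cum 370
Optimal location: km 41.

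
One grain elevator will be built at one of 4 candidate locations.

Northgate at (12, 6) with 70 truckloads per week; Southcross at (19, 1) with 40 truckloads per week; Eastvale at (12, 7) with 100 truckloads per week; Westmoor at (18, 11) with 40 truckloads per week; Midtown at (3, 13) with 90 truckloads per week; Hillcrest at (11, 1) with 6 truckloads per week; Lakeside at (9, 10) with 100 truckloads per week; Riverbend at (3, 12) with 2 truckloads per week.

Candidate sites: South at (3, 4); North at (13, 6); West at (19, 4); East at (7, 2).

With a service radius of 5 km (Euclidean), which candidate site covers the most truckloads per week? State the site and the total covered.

Coverage radius r = 5 km; a point is covered iff (Δx)²+(Δy)² ≤ 5² = 25.
  South (3, 4): covers {none} → 0
  North (13, 6): covers {Northgate, Eastvale} → 170
  West (19, 4): covers {Southcross} → 40
  East (7, 2): covers {Hillcrest} → 6
Maximum coverage at North: 170 truckloads per week.

North, covering 170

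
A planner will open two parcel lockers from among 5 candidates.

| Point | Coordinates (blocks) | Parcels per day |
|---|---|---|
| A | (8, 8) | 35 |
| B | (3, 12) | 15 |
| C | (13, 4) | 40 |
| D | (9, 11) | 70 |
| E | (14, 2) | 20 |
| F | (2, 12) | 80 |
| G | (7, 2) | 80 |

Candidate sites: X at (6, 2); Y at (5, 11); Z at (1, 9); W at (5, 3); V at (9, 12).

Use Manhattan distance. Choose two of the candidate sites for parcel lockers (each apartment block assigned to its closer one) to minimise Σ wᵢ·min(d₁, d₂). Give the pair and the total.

{X, Y}, total 1455

Evaluate every pair (each demand assigned to the nearer of the two):
  {X, Y}: total = 1455
  {X, V}: total = 1495
  {Y, W}: total = 1655
  {W, V}: total = 1695
  {X, Z}: total = 1975
  {Z, W}: total = 2175
  {Y, V}: total = 2270
  {Z, V}: total = 2380
  {Y, Z}: total = 2695
  {X, W}: total = 2845
Best pair: {X, Y} with total 1455.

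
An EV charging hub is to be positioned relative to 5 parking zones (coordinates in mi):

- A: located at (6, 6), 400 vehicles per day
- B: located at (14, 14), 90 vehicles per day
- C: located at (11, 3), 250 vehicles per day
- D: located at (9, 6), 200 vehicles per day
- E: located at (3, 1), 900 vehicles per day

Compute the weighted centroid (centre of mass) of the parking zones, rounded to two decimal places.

The minimiser of Σwᵢ‖p−pᵢ‖² is the weighted centroid p* = (Σwᵢpᵢ)/(Σwᵢ).
Σwᵢ = 1840.
Σwᵢxᵢ = 400·6 + 90·14 + 250·11 + 200·9 + 900·3 = 10910.
Σwᵢyᵢ = 400·6 + 90·14 + 250·3 + 200·6 + 900·1 = 6510.
x* = 10910/1840 = 5.93, y* = 6510/1840 = 3.54.

(5.93, 3.54)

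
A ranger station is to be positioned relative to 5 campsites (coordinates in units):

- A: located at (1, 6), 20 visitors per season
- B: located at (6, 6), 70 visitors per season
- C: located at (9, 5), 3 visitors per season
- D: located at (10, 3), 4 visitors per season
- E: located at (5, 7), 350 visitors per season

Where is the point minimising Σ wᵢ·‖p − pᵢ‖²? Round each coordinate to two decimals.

The minimiser of Σwᵢ‖p−pᵢ‖² is the weighted centroid p* = (Σwᵢpᵢ)/(Σwᵢ).
Σwᵢ = 447.
Σwᵢxᵢ = 20·1 + 70·6 + 3·9 + 4·10 + 350·5 = 2257.
Σwᵢyᵢ = 20·6 + 70·6 + 3·5 + 4·3 + 350·7 = 3017.
x* = 2257/447 = 5.05, y* = 3017/447 = 6.75.

(5.05, 6.75)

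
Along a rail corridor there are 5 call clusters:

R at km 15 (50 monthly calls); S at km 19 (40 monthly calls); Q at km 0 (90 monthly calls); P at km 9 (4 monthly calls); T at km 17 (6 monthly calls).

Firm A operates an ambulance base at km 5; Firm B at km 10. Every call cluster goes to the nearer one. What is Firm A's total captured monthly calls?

The indifferent point is the midpoint (5+10)/2 = 7.5; call clusters left of it (closer to Firm A at 5) go to Firm A, those right go to Firm B.
  Q at 0 (w=90) → Firm A
  P at 9 (w=4) → Firm B
  R at 15 (w=50) → Firm B
  T at 17 (w=6) → Firm B
  S at 19 (w=40) → Firm B
Firm A captures 90; Firm B captures 100.

90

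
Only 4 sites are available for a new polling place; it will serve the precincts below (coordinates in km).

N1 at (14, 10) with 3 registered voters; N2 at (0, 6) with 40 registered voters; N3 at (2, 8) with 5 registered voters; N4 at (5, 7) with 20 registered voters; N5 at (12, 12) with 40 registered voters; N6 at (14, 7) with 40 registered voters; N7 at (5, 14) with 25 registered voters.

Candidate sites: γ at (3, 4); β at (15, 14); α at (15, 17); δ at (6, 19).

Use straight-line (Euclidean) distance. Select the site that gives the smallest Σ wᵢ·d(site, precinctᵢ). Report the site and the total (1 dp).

Total weighted distance at each candidate:
  γ (3, 4): total = 1467.2
  β (15, 14): total = 1685.2
  α (15, 17): total = 2023.4
  δ (6, 19): total = 1981.3
Minimum is at γ with total 1467.2 km.

γ, total 1467.2 km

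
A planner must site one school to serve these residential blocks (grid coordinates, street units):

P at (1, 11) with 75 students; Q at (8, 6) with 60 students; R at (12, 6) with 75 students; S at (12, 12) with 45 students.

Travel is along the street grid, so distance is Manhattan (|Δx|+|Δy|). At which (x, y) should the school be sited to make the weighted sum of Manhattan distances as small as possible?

(8, 6)

Manhattan distance separates: Σwᵢ(|x−xᵢ|+|y−yᵢ|) = Σwᵢ|x−xᵢ| + Σwᵢ|y−yᵢ|, so x and y are optimised independently as 1-D weighted medians.
Total weight W = 255; half = 127.5.
x-coordinate, sorted with cumulative weight:
  x=1 (P, w=75) cum 75
  x=8 (Q, w=60) cum 135  ← median
  x=12 (R, w=75) cum 210
  x=12 (S, w=45) cum 255
⇒ x* = 8
y-coordinate, sorted with cumulative weight:
  y=6 (Q, w=60) cum 60
  y=6 (R, w=75) cum 135  ← median
  y=11 (P, w=75) cum 210
  y=12 (S, w=45) cum 255
⇒ y* = 6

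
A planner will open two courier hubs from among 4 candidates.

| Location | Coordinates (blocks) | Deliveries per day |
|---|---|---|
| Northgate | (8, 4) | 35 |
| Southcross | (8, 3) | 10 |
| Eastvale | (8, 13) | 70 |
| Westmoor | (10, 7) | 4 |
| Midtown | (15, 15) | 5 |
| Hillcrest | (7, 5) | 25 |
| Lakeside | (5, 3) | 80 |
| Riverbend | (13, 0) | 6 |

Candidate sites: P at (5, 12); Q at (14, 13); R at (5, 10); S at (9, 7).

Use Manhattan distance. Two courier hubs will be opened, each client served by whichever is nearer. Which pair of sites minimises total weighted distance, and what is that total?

Evaluate every pair (each demand assigned to the nearer of the two):
  {P, S}: total = 1345
  {R, S}: total = 1410
  {Q, S}: total = 1435
  {P, R}: total = 1635
  {Q, R}: total = 1701
  {P, Q}: total = 1869
Best pair: {P, S} with total 1345.

{P, S}, total 1345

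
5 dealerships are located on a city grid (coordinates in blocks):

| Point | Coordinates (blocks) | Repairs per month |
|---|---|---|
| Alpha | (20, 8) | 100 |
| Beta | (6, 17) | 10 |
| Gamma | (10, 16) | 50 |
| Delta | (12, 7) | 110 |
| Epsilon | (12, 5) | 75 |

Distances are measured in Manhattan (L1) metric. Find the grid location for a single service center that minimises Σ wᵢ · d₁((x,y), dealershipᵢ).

(12, 7)

Manhattan distance separates: Σwᵢ(|x−xᵢ|+|y−yᵢ|) = Σwᵢ|x−xᵢ| + Σwᵢ|y−yᵢ|, so x and y are optimised independently as 1-D weighted medians.
Total weight W = 345; half = 172.5.
x-coordinate, sorted with cumulative weight:
  x=6 (Beta, w=10) cum 10
  x=10 (Gamma, w=50) cum 60
  x=12 (Delta, w=110) cum 170
  x=12 (Epsilon, w=75) cum 245  ← median
  x=20 (Alpha, w=100) cum 345
⇒ x* = 12
y-coordinate, sorted with cumulative weight:
  y=5 (Epsilon, w=75) cum 75
  y=7 (Delta, w=110) cum 185  ← median
  y=8 (Alpha, w=100) cum 285
  y=16 (Gamma, w=50) cum 335
  y=17 (Beta, w=10) cum 345
⇒ y* = 7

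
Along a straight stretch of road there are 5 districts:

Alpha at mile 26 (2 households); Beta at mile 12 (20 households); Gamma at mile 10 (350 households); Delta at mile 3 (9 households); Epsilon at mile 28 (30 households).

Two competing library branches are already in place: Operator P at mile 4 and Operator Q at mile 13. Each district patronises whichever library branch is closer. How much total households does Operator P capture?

9

The indifferent point is the midpoint (4+13)/2 = 8.5; districts left of it (closer to Operator P at 4) go to Operator P, those right go to Operator Q.
  Delta at 3 (w=9) → Operator P
  Gamma at 10 (w=350) → Operator Q
  Beta at 12 (w=20) → Operator Q
  Alpha at 26 (w=2) → Operator Q
  Epsilon at 28 (w=30) → Operator Q
Operator P captures 9; Operator Q captures 402.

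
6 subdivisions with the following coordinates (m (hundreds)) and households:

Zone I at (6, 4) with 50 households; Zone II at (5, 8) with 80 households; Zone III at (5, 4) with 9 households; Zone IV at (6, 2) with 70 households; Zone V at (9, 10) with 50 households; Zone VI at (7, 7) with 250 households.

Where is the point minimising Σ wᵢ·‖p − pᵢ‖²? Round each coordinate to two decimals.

(6.61, 6.42)

The minimiser of Σwᵢ‖p−pᵢ‖² is the weighted centroid p* = (Σwᵢpᵢ)/(Σwᵢ).
Σwᵢ = 509.
Σwᵢxᵢ = 50·6 + 80·5 + 9·5 + 70·6 + 50·9 + 250·7 = 3365.
Σwᵢyᵢ = 50·4 + 80·8 + 9·4 + 70·2 + 50·10 + 250·7 = 3266.
x* = 3365/509 = 6.61, y* = 3266/509 = 6.42.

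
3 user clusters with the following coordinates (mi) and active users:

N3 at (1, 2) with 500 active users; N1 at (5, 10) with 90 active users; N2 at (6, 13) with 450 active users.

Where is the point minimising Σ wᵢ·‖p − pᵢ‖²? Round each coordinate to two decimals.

The minimiser of Σwᵢ‖p−pᵢ‖² is the weighted centroid p* = (Σwᵢpᵢ)/(Σwᵢ).
Σwᵢ = 1040.
Σwᵢxᵢ = 500·1 + 90·5 + 450·6 = 3650.
Σwᵢyᵢ = 500·2 + 90·10 + 450·13 = 7750.
x* = 3650/1040 = 3.51, y* = 7750/1040 = 7.45.

(3.51, 7.45)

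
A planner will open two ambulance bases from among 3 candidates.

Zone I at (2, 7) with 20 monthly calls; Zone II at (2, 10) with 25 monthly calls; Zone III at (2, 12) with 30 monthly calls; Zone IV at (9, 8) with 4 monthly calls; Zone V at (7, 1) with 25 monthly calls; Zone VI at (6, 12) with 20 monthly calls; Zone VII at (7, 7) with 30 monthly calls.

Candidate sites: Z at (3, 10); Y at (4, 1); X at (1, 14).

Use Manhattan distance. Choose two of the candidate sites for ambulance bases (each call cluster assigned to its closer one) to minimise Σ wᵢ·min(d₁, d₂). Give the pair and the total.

{Z, Y}, total 612

Evaluate every pair (each demand assigned to the nearer of the two):
  {Z, Y}: total = 612
  {Z, X}: total = 862
  {Y, X}: total = 908
Best pair: {Z, Y} with total 612.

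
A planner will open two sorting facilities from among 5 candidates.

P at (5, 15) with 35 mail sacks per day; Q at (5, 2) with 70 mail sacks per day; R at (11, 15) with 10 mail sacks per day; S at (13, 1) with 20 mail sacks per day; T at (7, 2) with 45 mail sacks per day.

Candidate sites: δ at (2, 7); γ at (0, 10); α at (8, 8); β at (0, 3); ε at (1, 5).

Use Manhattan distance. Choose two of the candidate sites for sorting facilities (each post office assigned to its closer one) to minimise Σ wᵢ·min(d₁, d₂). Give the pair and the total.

Evaluate every pair (each demand assigned to the nearer of the two):
  {α, β}: total = 1425
  {α, ε}: total = 1495
  {δ, α}: total = 1565
  {γ, β}: total = 1590
  {δ, β}: total = 1635
  {γ, α}: total = 1635
  {γ, ε}: total = 1725
  {δ, ε}: total = 1770
  {β, ε}: total = 1770
  {δ, γ}: total = 1860
Best pair: {α, β} with total 1425.

{α, β}, total 1425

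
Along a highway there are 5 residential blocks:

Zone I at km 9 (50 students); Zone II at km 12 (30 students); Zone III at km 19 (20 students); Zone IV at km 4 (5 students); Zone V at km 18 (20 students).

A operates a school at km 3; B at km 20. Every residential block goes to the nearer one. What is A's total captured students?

The indifferent point is the midpoint (3+20)/2 = 11.5; residential blocks left of it (closer to A at 3) go to A, those right go to B.
  Zone IV at 4 (w=5) → A
  Zone I at 9 (w=50) → A
  Zone II at 12 (w=30) → B
  Zone V at 18 (w=20) → B
  Zone III at 19 (w=20) → B
A captures 55; B captures 70.

55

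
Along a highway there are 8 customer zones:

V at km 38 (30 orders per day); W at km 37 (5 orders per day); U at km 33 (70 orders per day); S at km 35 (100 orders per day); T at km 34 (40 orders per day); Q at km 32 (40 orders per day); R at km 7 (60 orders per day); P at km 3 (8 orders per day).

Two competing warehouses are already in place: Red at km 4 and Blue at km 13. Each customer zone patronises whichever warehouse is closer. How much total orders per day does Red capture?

68

The indifferent point is the midpoint (4+13)/2 = 8.5; customer zones left of it (closer to Red at 4) go to Red, those right go to Blue.
  P at 3 (w=8) → Red
  R at 7 (w=60) → Red
  Q at 32 (w=40) → Blue
  U at 33 (w=70) → Blue
  T at 34 (w=40) → Blue
  S at 35 (w=100) → Blue
  W at 37 (w=5) → Blue
  V at 38 (w=30) → Blue
Red captures 68; Blue captures 285.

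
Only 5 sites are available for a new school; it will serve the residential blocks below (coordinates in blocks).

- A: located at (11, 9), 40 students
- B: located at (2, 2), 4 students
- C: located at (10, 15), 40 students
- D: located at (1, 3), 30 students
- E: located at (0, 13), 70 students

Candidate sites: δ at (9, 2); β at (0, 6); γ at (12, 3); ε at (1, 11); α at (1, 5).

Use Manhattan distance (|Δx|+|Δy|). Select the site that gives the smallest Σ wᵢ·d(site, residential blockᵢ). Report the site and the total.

Total weighted distance at each candidate:
  δ (9, 2): total = 2618
  β (0, 6): total = 1954
  γ (12, 3): total = 2754
  ε (1, 11): total = 1490
  α (1, 5): total = 2026
Minimum is at ε with total 1490 blocks.

ε, total 1490 blocks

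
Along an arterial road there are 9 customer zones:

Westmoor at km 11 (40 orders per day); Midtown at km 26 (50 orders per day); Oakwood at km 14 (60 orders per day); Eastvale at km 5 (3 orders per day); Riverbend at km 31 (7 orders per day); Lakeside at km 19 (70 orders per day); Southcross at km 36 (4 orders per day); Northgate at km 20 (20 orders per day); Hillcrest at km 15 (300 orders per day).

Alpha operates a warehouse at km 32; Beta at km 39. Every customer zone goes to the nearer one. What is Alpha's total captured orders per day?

550

The indifferent point is the midpoint (32+39)/2 = 35.5; customer zones left of it (closer to Alpha at 32) go to Alpha, those right go to Beta.
  Eastvale at 5 (w=3) → Alpha
  Westmoor at 11 (w=40) → Alpha
  Oakwood at 14 (w=60) → Alpha
  Hillcrest at 15 (w=300) → Alpha
  Lakeside at 19 (w=70) → Alpha
  Northgate at 20 (w=20) → Alpha
  Midtown at 26 (w=50) → Alpha
  Riverbend at 31 (w=7) → Alpha
  Southcross at 36 (w=4) → Beta
Alpha captures 550; Beta captures 4.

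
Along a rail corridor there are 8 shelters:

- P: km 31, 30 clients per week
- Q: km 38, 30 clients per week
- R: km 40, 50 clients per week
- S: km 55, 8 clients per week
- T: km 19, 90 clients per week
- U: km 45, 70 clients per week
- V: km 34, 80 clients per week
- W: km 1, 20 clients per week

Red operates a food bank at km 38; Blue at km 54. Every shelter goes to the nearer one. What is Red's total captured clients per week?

The indifferent point is the midpoint (38+54)/2 = 46; shelters left of it (closer to Red at 38) go to Red, those right go to Blue.
  W at 1 (w=20) → Red
  T at 19 (w=90) → Red
  P at 31 (w=30) → Red
  V at 34 (w=80) → Red
  Q at 38 (w=30) → Red
  R at 40 (w=50) → Red
  U at 45 (w=70) → Red
  S at 55 (w=8) → Blue
Red captures 370; Blue captures 8.

370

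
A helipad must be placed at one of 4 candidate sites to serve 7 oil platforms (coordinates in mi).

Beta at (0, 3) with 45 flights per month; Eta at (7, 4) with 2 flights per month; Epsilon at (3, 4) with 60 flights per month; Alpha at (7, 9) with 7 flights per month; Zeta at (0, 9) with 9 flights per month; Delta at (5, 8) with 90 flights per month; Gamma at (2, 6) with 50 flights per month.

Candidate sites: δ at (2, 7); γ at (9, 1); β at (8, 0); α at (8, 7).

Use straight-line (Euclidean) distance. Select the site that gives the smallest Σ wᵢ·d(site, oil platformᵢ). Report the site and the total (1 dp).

δ, total 800.4 mi

Total weighted distance at each candidate:
  δ (2, 7): total = 800.4
  γ (9, 1): total = 2146.4
  β (8, 0): total = 2141.9
  α (8, 7): total = 1437.3
Minimum is at δ with total 800.4 mi.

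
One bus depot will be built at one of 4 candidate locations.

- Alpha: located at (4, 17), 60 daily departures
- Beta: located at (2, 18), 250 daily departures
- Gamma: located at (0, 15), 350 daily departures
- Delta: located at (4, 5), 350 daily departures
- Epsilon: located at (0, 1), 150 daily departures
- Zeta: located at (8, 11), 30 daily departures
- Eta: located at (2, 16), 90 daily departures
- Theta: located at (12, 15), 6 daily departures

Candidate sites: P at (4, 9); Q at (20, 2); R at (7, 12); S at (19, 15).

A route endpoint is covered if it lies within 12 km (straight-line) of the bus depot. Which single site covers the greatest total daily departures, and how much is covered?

Coverage radius r = 12 km; a point is covered iff (Δx)²+(Δy)² ≤ 12² = 144.
  P (4, 9): covers {Alpha, Beta, Gamma, Delta, Epsilon, Zeta, Eta, Theta} → 1286
  Q (20, 2): covers {none} → 0
  R (7, 12): covers {Alpha, Beta, Gamma, Delta, Zeta, Eta, Theta} → 1136
  S (19, 15): covers {Zeta, Theta} → 36
Maximum coverage at P: 1286 daily departures.

P, covering 1286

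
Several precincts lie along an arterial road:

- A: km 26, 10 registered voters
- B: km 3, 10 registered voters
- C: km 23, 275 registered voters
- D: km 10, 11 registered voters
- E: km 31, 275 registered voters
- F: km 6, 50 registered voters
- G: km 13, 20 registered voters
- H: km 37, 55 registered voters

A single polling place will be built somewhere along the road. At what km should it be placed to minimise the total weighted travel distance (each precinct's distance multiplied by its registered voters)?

For a sum of weighted absolute distances on a line, the optimum is the weighted median (not the mean). Total weight W = 706; half-weight = 353.
Sort by position and accumulate weight:
  km 3 (B, w=10) → cum 10
  km 6 (F, w=50) → cum 60
  km 10 (D, w=11) → cum 71
  km 13 (G, w=20) → cum 91
  km 23 (C, w=275) → cum 366  ≥ 353 → median here
  km 26 (A, w=10) → cum 376
  km 31 (E, w=275) → cum 651
  km 37 (H, w=55) → cum 706
Optimal location: km 23.

x = 23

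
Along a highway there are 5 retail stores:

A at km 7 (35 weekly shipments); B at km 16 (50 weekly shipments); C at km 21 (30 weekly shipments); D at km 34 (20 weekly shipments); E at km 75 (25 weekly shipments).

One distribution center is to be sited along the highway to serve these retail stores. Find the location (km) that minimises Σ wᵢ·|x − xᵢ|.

For a sum of weighted absolute distances on a line, the optimum is the weighted median (not the mean). Total weight W = 160; half-weight = 80.
Sort by position and accumulate weight:
  km 7 (A, w=35) → cum 35
  km 16 (B, w=50) → cum 85  ≥ 80 → median here
  km 21 (C, w=30) → cum 115
  km 34 (D, w=20) → cum 135
  km 75 (E, w=25) → cum 160
Optimal location: km 16.

x = 16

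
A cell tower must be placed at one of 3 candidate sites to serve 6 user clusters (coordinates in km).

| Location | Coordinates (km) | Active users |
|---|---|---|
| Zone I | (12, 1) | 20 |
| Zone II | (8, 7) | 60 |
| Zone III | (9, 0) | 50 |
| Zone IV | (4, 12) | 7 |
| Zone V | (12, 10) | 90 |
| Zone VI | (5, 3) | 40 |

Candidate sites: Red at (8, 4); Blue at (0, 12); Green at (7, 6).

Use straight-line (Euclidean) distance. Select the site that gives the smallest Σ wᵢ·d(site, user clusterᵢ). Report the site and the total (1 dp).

Green, total 1310.0 km

Total weighted distance at each candidate:
  Red (8, 4): total = 1324.3
  Blue (0, 12): total = 3176.3
  Green (7, 6): total = 1310.0
Minimum is at Green with total 1310.0 km.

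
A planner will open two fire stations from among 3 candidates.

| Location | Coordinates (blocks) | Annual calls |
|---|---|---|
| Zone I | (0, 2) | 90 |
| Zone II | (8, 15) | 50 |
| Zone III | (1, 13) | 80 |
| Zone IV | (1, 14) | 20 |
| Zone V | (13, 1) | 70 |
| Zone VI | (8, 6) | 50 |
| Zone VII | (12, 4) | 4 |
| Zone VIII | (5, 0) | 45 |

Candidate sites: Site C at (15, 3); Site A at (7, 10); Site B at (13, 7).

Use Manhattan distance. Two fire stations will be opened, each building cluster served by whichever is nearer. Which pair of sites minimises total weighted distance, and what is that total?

Evaluate every pair (each demand assigned to the nearer of the two):
  {Site C, Site A}: total = 3656
  {Site A, Site B}: total = 3796
  {Site C, Site B}: total = 5091
Best pair: {Site C, Site A} with total 3656.

{Site C, Site A}, total 3656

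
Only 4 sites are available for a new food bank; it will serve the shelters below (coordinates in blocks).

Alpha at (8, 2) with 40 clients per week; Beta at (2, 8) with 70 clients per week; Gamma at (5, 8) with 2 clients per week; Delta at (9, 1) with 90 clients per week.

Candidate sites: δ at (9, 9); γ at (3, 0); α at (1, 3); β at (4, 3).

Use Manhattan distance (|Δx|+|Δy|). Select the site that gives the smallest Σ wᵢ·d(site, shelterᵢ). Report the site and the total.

Total weighted distance at each candidate:
  δ (9, 9): total = 1610
  γ (3, 0): total = 1560
  α (1, 3): total = 1658
  β (4, 3): total = 1332
Minimum is at β with total 1332 blocks.

β, total 1332 blocks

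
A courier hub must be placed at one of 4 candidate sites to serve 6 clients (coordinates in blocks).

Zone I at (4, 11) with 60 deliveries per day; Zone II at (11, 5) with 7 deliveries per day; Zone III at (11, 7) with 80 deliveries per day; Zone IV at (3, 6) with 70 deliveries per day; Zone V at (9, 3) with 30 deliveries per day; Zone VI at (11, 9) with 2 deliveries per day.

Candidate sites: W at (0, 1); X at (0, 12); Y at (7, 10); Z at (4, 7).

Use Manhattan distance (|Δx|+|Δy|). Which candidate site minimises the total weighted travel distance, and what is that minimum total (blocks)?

Total weighted distance at each candidate:
  W (0, 1): total = 3233
  X (0, 12): total = 2904
  Y (7, 10): total = 1703
  Z (4, 7): total = 1291
Minimum is at Z with total 1291 blocks.

Z, total 1291 blocks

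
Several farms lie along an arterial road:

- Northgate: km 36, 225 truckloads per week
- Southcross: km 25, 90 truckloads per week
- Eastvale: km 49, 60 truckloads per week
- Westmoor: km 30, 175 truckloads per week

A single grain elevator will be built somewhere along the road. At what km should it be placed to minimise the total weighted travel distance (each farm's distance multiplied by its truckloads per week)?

x = 36

For a sum of weighted absolute distances on a line, the optimum is the weighted median (not the mean). Total weight W = 550; half-weight = 275.
Sort by position and accumulate weight:
  km 25 (Southcross, w=90) → cum 90
  km 30 (Westmoor, w=175) → cum 265
  km 36 (Northgate, w=225) → cum 490  ≥ 275 → median here
  km 49 (Eastvale, w=60) → cum 550
Optimal location: km 36.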